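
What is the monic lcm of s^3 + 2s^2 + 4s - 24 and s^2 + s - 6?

Euclidean algorithm in ℚ[s]:
  s^3 + 2s^2 + 4s - 24 = (s + 1)(s^2 + s - 6) + (9s - 18)
  s^2 + s - 6 = ((1/9)s + 1/3)(9s - 18) + (0)
Last nonzero remainder: 9s - 18. Dividing through by 9 gives the monic gcd s - 2.
Then lcm(f, g) = f·g / gcd(f, g); expanding and making the result monic gives the answer.

s^4 + 5s^3 + 10s^2 - 12s - 72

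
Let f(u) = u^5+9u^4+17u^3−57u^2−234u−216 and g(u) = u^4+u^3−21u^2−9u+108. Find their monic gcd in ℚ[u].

u^3+4u^2−9u−36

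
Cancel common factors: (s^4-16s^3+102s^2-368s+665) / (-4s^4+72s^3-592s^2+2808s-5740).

(-s^2+4s-19)/(4s^2-24s+164)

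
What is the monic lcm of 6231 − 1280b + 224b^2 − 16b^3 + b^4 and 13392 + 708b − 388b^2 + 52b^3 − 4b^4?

−224316 + 14925b + 4567b^2 − 1824b^3 + 268b^4 − 21b^5 + b^6

By polynomial division,
  b^4 − 16b^3 + 224b^2 − 1280b + 6231 = (−1/4)(−4b^4 + 52b^3 − 388b^2 + 708b + 13392) + (−3b^3 + 127b^2 − 1103b + 9579)
  −4b^4 + 52b^3 − 388b^2 + 708b + 13392 = ((4/3)b + 352/9)(−3b^3 + 127b^2 − 1103b + 9579) + (−(34960/9)b^2 + (279680/9)b − 1083760/3)
  −3b^3 + 127b^2 − 1103b + 9579 = ((27/34960)b − 927/34960)(−(34960/9)b^2 + (279680/9)b − 1083760/3) + (0)
Last nonzero remainder: −(34960/9)b^2 + (279680/9)b − 1083760/3. Dividing through by −34960/9 gives the monic gcd b^2 − 8b + 93.
Then lcm(f, g) = f·g / gcd(f, g); expanding and making the result monic gives the answer.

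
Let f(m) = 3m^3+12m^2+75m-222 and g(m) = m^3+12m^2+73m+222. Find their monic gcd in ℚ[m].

Euclidean algorithm in ℚ[m]:
  3m^3+12m^2+75m-222 = (3)(m^3+12m^2+73m+222) + (-24m^2-144m-888)
  m^3+12m^2+73m+222 = (-(1/24)m-1/4)(-24m^2-144m-888) + (0)
Last nonzero remainder: -24m^2-144m-888. Dividing through by -24 gives the monic gcd m^2+6m+37.

m^2+6m+37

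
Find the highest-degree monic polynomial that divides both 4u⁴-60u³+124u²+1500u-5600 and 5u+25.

u+5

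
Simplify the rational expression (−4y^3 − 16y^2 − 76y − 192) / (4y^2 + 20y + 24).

(−y^2 − y − 16)/(y + 2)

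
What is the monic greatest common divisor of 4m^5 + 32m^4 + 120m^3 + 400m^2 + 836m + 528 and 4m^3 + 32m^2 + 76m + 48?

Apply the Euclidean algorithm:
  4m^5 + 32m^4 + 120m^3 + 400m^2 + 836m + 528 = (m^2 + 11)(4m^3 + 32m^2 + 76m + 48) + (0)
Last nonzero remainder: 4m^3 + 32m^2 + 76m + 48. Dividing through by 4 gives the monic gcd m^3 + 8m^2 + 19m + 12.

m^3 + 8m^2 + 19m + 12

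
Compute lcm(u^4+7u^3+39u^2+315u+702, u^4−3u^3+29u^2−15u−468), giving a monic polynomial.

u^5+3u^4+11u^3+159u^2−558u−2808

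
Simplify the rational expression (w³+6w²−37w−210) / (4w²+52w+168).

By polynomial division,
  w³+6w²−37w−210 = ((1/4)w−7/4)(4w²+52w+168) + (12w+84)
  4w²+52w+168 = ((1/3)w+2)(12w+84) + (0)
Last nonzero remainder: 12w+84. Dividing through by 12 gives the monic gcd w+7.
Cancel w+7 from numerator and denominator to get the reduced form.

(w²−w−30)/(4w+24)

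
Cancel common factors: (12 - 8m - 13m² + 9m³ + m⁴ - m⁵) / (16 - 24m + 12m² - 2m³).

Apply the Euclidean algorithm:
  -m⁵ + m⁴ + 9m³ - 13m² - 8m + 12 = ((1/2)m² + (5/2)m + 9/2)(-2m³ + 12m² - 24m + 16) + (-15m² + 60m - 60)
  -2m³ + 12m² - 24m + 16 = ((2/15)m - 4/15)(-15m² + 60m - 60) + (0)
Last nonzero remainder: -15m² + 60m - 60. Dividing through by -15 gives the monic gcd m² - 4m + 4.
Cancel m² - 4m + 4 from numerator and denominator to get the reduced form.

(-3 - m + 3m² + m³)/(-4 + 2m)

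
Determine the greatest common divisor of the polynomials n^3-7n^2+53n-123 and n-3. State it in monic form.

By polynomial division,
  n^3-7n^2+53n-123 = (n^2-4n+41)(n-3) + (0)
The last nonzero remainder n-3 is already monic.

n-3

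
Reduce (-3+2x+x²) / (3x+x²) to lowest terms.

Euclidean algorithm in ℚ[x]:
  x²+2x-3 = (x²+3x) + (-x-3)
  x²+3x = (-x)(-x-3) + (0)
Last nonzero remainder: -x-3. Dividing through by -1 gives the monic gcd x+3.
Cancel x+3 from numerator and denominator to get the reduced form.

(-1+x)/(x)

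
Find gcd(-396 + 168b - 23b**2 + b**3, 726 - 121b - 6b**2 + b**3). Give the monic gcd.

66 - 17b + b**2

Apply the Euclidean algorithm:
  b**3 - 23b**2 + 168b - 396 = (b**3 - 6b**2 - 121b + 726) + (-17b**2 + 289b - 1122)
  b**3 - 6b**2 - 121b + 726 = (-(1/17)b - 11/17)(-17b**2 + 289b - 1122) + (0)
Last nonzero remainder: -17b**2 + 289b - 1122. Dividing through by -17 gives the monic gcd b**2 - 17b + 66.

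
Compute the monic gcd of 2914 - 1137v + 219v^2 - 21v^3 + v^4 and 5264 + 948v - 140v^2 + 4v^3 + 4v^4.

By polynomial division,
  v^4 - 21v^3 + 219v^2 - 1137v + 2914 = (1/4)(4v^4 + 4v^3 - 140v^2 + 948v + 5264) + (-22v^3 + 254v^2 - 1374v + 1598)
  4v^4 + 4v^3 - 140v^2 + 948v + 5264 = (-(2/11)v - 276/121)(-22v^3 + 254v^2 - 1374v + 1598) + ((22936/121)v^2 - (229360/121)v + 1077992/121)
  -22v^3 + 254v^2 - 1374v + 1598 = (-(1331/11468)v + 2057/11468)((22936/121)v^2 - (229360/121)v + 1077992/121) + (0)
Last nonzero remainder: (22936/121)v^2 - (229360/121)v + 1077992/121. Dividing through by 22936/121 gives the monic gcd v^2 - 10v + 47.

47 - 10v + v^2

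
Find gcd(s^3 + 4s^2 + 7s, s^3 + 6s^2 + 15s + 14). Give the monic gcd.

s^2 + 4s + 7

Euclidean algorithm in ℚ[s]:
  s^3 + 4s^2 + 7s = (s^3 + 6s^2 + 15s + 14) + (-2s^2 - 8s - 14)
  s^3 + 6s^2 + 15s + 14 = (-(1/2)s - 1)(-2s^2 - 8s - 14) + (0)
Last nonzero remainder: -2s^2 - 8s - 14. Dividing through by -2 gives the monic gcd s^2 + 4s + 7.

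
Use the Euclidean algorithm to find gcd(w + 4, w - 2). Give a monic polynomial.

1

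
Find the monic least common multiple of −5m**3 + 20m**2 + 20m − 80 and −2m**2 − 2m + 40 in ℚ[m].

m**4 + m**3 − 24m**2 − 4m + 80

Apply the Euclidean algorithm:
  −5m**3 + 20m**2 + 20m − 80 = ((5/2)m − 25/2)(−2m**2 − 2m + 40) + (−105m + 420)
  −2m**2 − 2m + 40 = ((2/105)m + 2/21)(−105m + 420) + (0)
Last nonzero remainder: −105m + 420. Dividing through by −105 gives the monic gcd m − 4.
Then lcm(f, g) = f·g / gcd(f, g); expanding and making the result monic gives the answer.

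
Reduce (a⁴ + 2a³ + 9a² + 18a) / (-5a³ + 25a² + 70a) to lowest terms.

(-a² - 9)/(5a - 35)

Repeated division with remainder:
  a⁴ + 2a³ + 9a² + 18a = (-(1/5)a - 7/5)(-5a³ + 25a² + 70a) + (58a² + 116a)
  -5a³ + 25a² + 70a = (-(5/58)a + 35/58)(58a² + 116a) + (0)
Last nonzero remainder: 58a² + 116a. Dividing through by 58 gives the monic gcd a² + 2a.
Cancel a² + 2a from numerator and denominator to get the reduced form.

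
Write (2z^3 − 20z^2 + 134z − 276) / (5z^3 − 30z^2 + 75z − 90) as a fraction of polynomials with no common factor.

(2z^2 − 14z + 92)/(5z^2 − 15z + 30)

Euclidean algorithm in ℚ[z]:
  2z^3 − 20z^2 + 134z − 276 = (2/5)(5z^3 − 30z^2 + 75z − 90) + (−8z^2 + 104z − 240)
  5z^3 − 30z^2 + 75z − 90 = (−(5/8)z − 35/8)(−8z^2 + 104z − 240) + (380z − 1140)
  −8z^2 + 104z − 240 = (−(2/95)z + 4/19)(380z − 1140) + (0)
Last nonzero remainder: 380z − 1140. Dividing through by 380 gives the monic gcd z − 3.
Cancel z − 3 from numerator and denominator to get the reduced form.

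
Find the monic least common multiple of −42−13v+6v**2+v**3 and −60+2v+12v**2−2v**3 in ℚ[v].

Euclidean algorithm in ℚ[v]:
  v**3+6v**2−13v−42 = (−1/2)(−2v**3+12v**2+2v−60) + (12v**2−12v−72)
  −2v**3+12v**2+2v−60 = (−(1/6)v+5/6)(12v**2−12v−72) + (0)
Last nonzero remainder: 12v**2−12v−72. Dividing through by 12 gives the monic gcd v**2−v−6.
Then lcm(f, g) = f·g / gcd(f, g); expanding and making the result monic gives the answer.

210+23v−43v**2+v**3+v**4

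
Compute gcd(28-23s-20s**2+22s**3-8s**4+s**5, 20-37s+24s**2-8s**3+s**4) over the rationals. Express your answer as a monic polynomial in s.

4-5s+s**2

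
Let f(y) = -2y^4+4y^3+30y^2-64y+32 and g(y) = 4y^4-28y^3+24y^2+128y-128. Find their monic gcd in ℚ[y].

y^2-5y+4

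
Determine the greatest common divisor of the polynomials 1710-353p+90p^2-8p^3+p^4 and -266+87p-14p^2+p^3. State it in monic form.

Apply the Euclidean algorithm:
  p^4-8p^3+90p^2-353p+1710 = (p+6)(p^3-14p^2+87p-266) + (87p^2-609p+3306)
  p^3-14p^2+87p-266 = ((1/87)p-7/87)(87p^2-609p+3306) + (0)
Last nonzero remainder: 87p^2-609p+3306. Dividing through by 87 gives the monic gcd p^2-7p+38.

38-7p+p^2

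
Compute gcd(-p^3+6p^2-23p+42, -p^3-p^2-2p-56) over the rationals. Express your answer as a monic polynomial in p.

Apply the Euclidean algorithm:
  -p^3+6p^2-23p+42 = (-p^3-p^2-2p-56) + (7p^2-21p+98)
  -p^3-p^2-2p-56 = (-(1/7)p-4/7)(7p^2-21p+98) + (0)
Last nonzero remainder: 7p^2-21p+98. Dividing through by 7 gives the monic gcd p^2-3p+14.

p^2-3p+14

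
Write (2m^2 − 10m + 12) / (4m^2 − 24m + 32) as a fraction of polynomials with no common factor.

Euclidean algorithm in ℚ[m]:
  2m^2 − 10m + 12 = (1/2)(4m^2 − 24m + 32) + (2m − 4)
  4m^2 − 24m + 32 = (2m − 8)(2m − 4) + (0)
Last nonzero remainder: 2m − 4. Dividing through by 2 gives the monic gcd m − 2.
Cancel m − 2 from numerator and denominator to get the reduced form.

(m − 3)/(2m − 8)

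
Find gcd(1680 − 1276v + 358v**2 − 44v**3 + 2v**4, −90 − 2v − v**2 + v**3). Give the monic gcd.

Euclidean algorithm in ℚ[v]:
  2v**4 − 44v**3 + 358v**2 − 1276v + 1680 = (2v − 42)(v**3 − v**2 − 2v − 90) + (320v**2 − 1180v − 2100)
  v**3 − v**2 − 2v − 90 = ((1/320)v + 43/5120)(320v**2 − 1180v − 2100) + ((3705/256)v − 18525/256)
  320v**2 − 1180v − 2100 = ((16384/741)v + 7168/247)((3705/256)v − 18525/256) + (0)
Last nonzero remainder: (3705/256)v − 18525/256. Dividing through by 3705/256 gives the monic gcd v − 5.

−5 + v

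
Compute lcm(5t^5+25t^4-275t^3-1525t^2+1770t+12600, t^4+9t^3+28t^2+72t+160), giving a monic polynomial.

t^7+5t^6-47t^5-265t^4-86t^3+80t^2+2832t+20160

Repeated division with remainder:
  5t^5+25t^4-275t^3-1525t^2+1770t+12600 = (5t-20)(t^4+9t^3+28t^2+72t+160) + (-235t^3-1325t^2+2410t+15800)
  t^4+9t^3+28t^2+72t+160 = (-(1/235)t-158/11045)(-235t^3-1325t^2+2410t+15800) + ((42636/2209)t^2+(383724/2209)t+852720/2209)
  -235t^3-1325t^2+2410t+15800 = (-(519115/42636)t+872555/21318)((42636/2209)t^2+(383724/2209)t+852720/2209) + (0)
Last nonzero remainder: (42636/2209)t^2+(383724/2209)t+852720/2209. Dividing through by 42636/2209 gives the monic gcd t^2+9t+20.
Then lcm(f, g) = f·g / gcd(f, g); expanding and making the result monic gives the answer.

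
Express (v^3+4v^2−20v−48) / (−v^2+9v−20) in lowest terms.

Apply the Euclidean algorithm:
  v^3+4v^2−20v−48 = (−v−13)(−v^2+9v−20) + (77v−308)
  −v^2+9v−20 = (−(1/77)v+5/77)(77v−308) + (0)
Last nonzero remainder: 77v−308. Dividing through by 77 gives the monic gcd v−4.
Cancel v−4 from numerator and denominator to get the reduced form.

(−v^2−8v−12)/(v−5)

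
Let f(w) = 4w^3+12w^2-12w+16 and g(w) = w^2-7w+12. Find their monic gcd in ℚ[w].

1

Euclidean algorithm in ℚ[w]:
  4w^3+12w^2-12w+16 = (4w+40)(w^2-7w+12) + (220w-464)
  w^2-7w+12 = ((1/220)w-269/12100)(220w-464) + (5096/3025)
  220w-464 = ((166375/1274)w-175450/637)(5096/3025) + (0)
The last nonzero remainder is the constant 5096/3025, so the polynomials are coprime and gcd = 1.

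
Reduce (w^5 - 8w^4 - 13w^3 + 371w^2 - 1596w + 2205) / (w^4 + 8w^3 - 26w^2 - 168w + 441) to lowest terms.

(w^3 - 12w^2 + 56w - 105)/(w^2 + 4w - 21)

Apply the Euclidean algorithm:
  w^5 - 8w^4 - 13w^3 + 371w^2 - 1596w + 2205 = (w - 16)(w^4 + 8w^3 - 26w^2 - 168w + 441) + (141w^3 + 123w^2 - 4725w + 9261)
  w^4 + 8w^3 - 26w^2 - 168w + 441 = ((1/141)w + 335/6627)(141w^3 + 123w^2 - 4725w + 9261) + ((2856/2209)w^2 + (11424/2209)w - 59976/2209)
  141w^3 + 123w^2 - 4725w + 9261 = ((103823/952)w - 46389/136)((2856/2209)w^2 + (11424/2209)w - 59976/2209) + (0)
Last nonzero remainder: (2856/2209)w^2 + (11424/2209)w - 59976/2209. Dividing through by 2856/2209 gives the monic gcd w^2 + 4w - 21.
Cancel w^2 + 4w - 21 from numerator and denominator to get the reduced form.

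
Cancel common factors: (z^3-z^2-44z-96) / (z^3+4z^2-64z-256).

(z+3)/(z+8)

By polynomial division,
  z^3-z^2-44z-96 = (z^3+4z^2-64z-256) + (-5z^2+20z+160)
  z^3+4z^2-64z-256 = (-(1/5)z-8/5)(-5z^2+20z+160) + (0)
Last nonzero remainder: -5z^2+20z+160. Dividing through by -5 gives the monic gcd z^2-4z-32.
Cancel z^2-4z-32 from numerator and denominator to get the reduced form.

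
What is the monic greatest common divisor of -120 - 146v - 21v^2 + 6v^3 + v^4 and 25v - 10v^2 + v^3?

Apply the Euclidean algorithm:
  v^4 + 6v^3 - 21v^2 - 146v - 120 = (v + 16)(v^3 - 10v^2 + 25v) + (114v^2 - 546v - 120)
  v^3 - 10v^2 + 25v = ((1/114)v - 33/722)(114v^2 - 546v - 120) + ((396/361)v - 1980/361)
  114v^2 - 546v - 120 = ((6859/66)v + 722/33)((396/361)v - 1980/361) + (0)
Last nonzero remainder: (396/361)v - 1980/361. Dividing through by 396/361 gives the monic gcd v - 5.

-5 + v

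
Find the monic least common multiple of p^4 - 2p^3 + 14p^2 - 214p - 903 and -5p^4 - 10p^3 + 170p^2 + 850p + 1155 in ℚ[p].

p^6 + 4p^5 + 13p^4 - 152p^3 - 2033p^2 - 7772p - 9933

Euclidean algorithm in ℚ[p]:
  p^4 - 2p^3 + 14p^2 - 214p - 903 = (-1/5)(-5p^4 - 10p^3 + 170p^2 + 850p + 1155) + (-4p^3 + 48p^2 - 44p - 672)
  -5p^4 - 10p^3 + 170p^2 + 850p + 1155 = ((5/4)p + 35/2)(-4p^3 + 48p^2 - 44p - 672) + (-615p^2 + 2460p + 12915)
  -4p^3 + 48p^2 - 44p - 672 = ((4/615)p - 32/615)(-615p^2 + 2460p + 12915) + (0)
Last nonzero remainder: -615p^2 + 2460p + 12915. Dividing through by -615 gives the monic gcd p^2 - 4p - 21.
Then lcm(f, g) = f·g / gcd(f, g); expanding and making the result monic gives the answer.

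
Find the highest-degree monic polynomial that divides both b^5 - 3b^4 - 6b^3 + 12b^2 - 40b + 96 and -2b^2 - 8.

b^2 + 4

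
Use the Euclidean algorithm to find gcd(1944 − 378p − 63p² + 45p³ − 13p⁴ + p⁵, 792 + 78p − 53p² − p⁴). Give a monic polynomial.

Apply the Euclidean algorithm:
  p⁵ − 13p⁴ + 45p³ − 63p² − 378p + 1944 = (−p + 13)(−p⁴ − 53p² + 78p + 792) + (−8p³ + 704p² − 600p − 8352)
  −p⁴ − 53p² + 78p + 792 = ((1/8)p + 11)(−8p³ + 704p² − 600p − 8352) + (−7722p² + 7722p + 92664)
  −8p³ + 704p² − 600p − 8352 = ((4/3861)p − 116/1287)(−7722p² + 7722p + 92664) + (0)
Last nonzero remainder: −7722p² + 7722p + 92664. Dividing through by −7722 gives the monic gcd p² − p − 12.

−12 − p + p²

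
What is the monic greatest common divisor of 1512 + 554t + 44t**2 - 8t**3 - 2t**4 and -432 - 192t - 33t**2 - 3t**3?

4 + t

Euclidean algorithm in ℚ[t]:
  -2t**4 - 8t**3 + 44t**2 + 554t + 1512 = ((2/3)t - 14/3)(-3t**3 - 33t**2 - 192t - 432) + (18t**2 - 54t - 504)
  -3t**3 - 33t**2 - 192t - 432 = (-(1/6)t - 7/3)(18t**2 - 54t - 504) + (-402t - 1608)
  18t**2 - 54t - 504 = (-(3/67)t + 21/67)(-402t - 1608) + (0)
Last nonzero remainder: -402t - 1608. Dividing through by -402 gives the monic gcd t + 4.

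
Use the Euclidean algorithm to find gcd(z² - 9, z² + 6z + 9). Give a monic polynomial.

z + 3

Euclidean algorithm in ℚ[z]:
  z² - 9 = (z² + 6z + 9) + (-6z - 18)
  z² + 6z + 9 = (-(1/6)z - 1/2)(-6z - 18) + (0)
Last nonzero remainder: -6z - 18. Dividing through by -6 gives the monic gcd z + 3.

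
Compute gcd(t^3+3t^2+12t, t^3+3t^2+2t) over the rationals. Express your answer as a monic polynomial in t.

t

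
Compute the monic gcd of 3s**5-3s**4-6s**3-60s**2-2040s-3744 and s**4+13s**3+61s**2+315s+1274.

Euclidean algorithm in ℚ[s]:
  3s**5-3s**4-6s**3-60s**2-2040s-3744 = (3s-42)(s**4+13s**3+61s**2+315s+1274) + (357s**3+1557s**2+7368s+49764)
  s**4+13s**3+61s**2+315s+1274 = ((1/357)s+1028/42483)(357s**3+1557s**2+7368s+49764) + ((38025/14161)s**2-(38025/14161)s+988650/14161)
  357s**3+1557s**2+7368s+49764 = ((1685159/12675)s+9034718/12675)((38025/14161)s**2-(38025/14161)s+988650/14161) + (0)
Last nonzero remainder: (38025/14161)s**2-(38025/14161)s+988650/14161. Dividing through by 38025/14161 gives the monic gcd s**2-s+26.

s**2-s+26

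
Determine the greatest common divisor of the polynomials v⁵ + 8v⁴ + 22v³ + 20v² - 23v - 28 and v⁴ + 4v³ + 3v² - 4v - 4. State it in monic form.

v² - 1

Apply the Euclidean algorithm:
  v⁵ + 8v⁴ + 22v³ + 20v² - 23v - 28 = (v + 4)(v⁴ + 4v³ + 3v² - 4v - 4) + (3v³ + 12v² - 3v - 12)
  v⁴ + 4v³ + 3v² - 4v - 4 = ((1/3)v)(3v³ + 12v² - 3v - 12) + (4v² - 4)
  3v³ + 12v² - 3v - 12 = ((3/4)v + 3)(4v² - 4) + (0)
Last nonzero remainder: 4v² - 4. Dividing through by 4 gives the monic gcd v² - 1.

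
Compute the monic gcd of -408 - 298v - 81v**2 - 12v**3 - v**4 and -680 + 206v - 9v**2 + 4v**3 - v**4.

34 + 5v + v**2

Euclidean algorithm in ℚ[v]:
  -v**4 - 12v**3 - 81v**2 - 298v - 408 = (-v**4 + 4v**3 - 9v**2 + 206v - 680) + (-16v**3 - 72v**2 - 504v + 272)
  -v**4 + 4v**3 - 9v**2 + 206v - 680 = ((1/16)v - 17/32)(-16v**3 - 72v**2 - 504v + 272) + (-(63/4)v**2 - (315/4)v - 1071/2)
  -16v**3 - 72v**2 - 504v + 272 = ((64/63)v - 32/63)(-(63/4)v**2 - (315/4)v - 1071/2) + (0)
Last nonzero remainder: -(63/4)v**2 - (315/4)v - 1071/2. Dividing through by -63/4 gives the monic gcd v**2 + 5v + 34.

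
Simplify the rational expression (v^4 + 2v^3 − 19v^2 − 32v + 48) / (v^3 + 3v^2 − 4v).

Repeated division with remainder:
  v^4 + 2v^3 − 19v^2 − 32v + 48 = (v − 1)(v^3 + 3v^2 − 4v) + (−12v^2 − 36v + 48)
  v^3 + 3v^2 − 4v = (−(1/12)v)(−12v^2 − 36v + 48) + (0)
Last nonzero remainder: −12v^2 − 36v + 48. Dividing through by −12 gives the monic gcd v^2 + 3v − 4.
Cancel v^2 + 3v − 4 from numerator and denominator to get the reduced form.

(v^2 − v − 12)/(v)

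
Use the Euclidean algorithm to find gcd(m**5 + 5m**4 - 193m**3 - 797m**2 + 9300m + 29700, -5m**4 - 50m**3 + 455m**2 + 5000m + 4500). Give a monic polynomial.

By polynomial division,
  m**5 + 5m**4 - 193m**3 - 797m**2 + 9300m + 29700 = (-(1/5)m + 1)(-5m**4 - 50m**3 + 455m**2 + 5000m + 4500) + (-52m**3 - 252m**2 + 5200m + 25200)
  -5m**4 - 50m**3 + 455m**2 + 5000m + 4500 = ((5/52)m + 335/676)(-52m**3 - 252m**2 + 5200m + 25200) + ((13500/169)m**2 - 1350000/169)
  -52m**3 - 252m**2 + 5200m + 25200 = (-(2197/3375)m - 1183/375)((13500/169)m**2 - 1350000/169) + (0)
Last nonzero remainder: (13500/169)m**2 - 1350000/169. Dividing through by 13500/169 gives the monic gcd m**2 - 100.

m**2 - 100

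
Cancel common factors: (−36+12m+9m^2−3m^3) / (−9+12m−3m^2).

Apply the Euclidean algorithm:
  −3m^3+9m^2+12m−36 = (m+1)(−3m^2+12m−9) + (9m−27)
  −3m^2+12m−9 = (−(1/3)m+1/3)(9m−27) + (0)
Last nonzero remainder: 9m−27. Dividing through by 9 gives the monic gcd m−3.
Cancel m−3 from numerator and denominator to get the reduced form.

(−4+m^2)/(−1+m)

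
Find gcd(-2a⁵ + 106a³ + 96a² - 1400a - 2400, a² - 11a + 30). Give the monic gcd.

a² - 11a + 30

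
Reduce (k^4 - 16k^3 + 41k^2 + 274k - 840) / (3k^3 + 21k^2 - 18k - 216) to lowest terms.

Repeated division with remainder:
  k^4 - 16k^3 + 41k^2 + 274k - 840 = ((1/3)k - 23/3)(3k^3 + 21k^2 - 18k - 216) + (208k^2 + 208k - 2496)
  3k^3 + 21k^2 - 18k - 216 = ((3/208)k + 9/104)(208k^2 + 208k - 2496) + (0)
Last nonzero remainder: 208k^2 + 208k - 2496. Dividing through by 208 gives the monic gcd k^2 + k - 12.
Cancel k^2 + k - 12 from numerator and denominator to get the reduced form.

(k^2 - 17k + 70)/(3k + 18)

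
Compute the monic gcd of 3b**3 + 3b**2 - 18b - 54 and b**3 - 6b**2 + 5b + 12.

b - 3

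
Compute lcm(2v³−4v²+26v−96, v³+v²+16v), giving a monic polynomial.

Euclidean algorithm in ℚ[v]:
  2v³−4v²+26v−96 = (2)(v³+v²+16v) + (−6v²−6v−96)
  v³+v²+16v = (−(1/6)v)(−6v²−6v−96) + (0)
Last nonzero remainder: −6v²−6v−96. Dividing through by −6 gives the monic gcd v²+v+16.
Then lcm(f, g) = f·g / gcd(f, g); expanding and making the result monic gives the answer.

v⁴−2v³+13v²−48v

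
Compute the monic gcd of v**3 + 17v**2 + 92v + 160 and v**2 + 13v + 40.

Repeated division with remainder:
  v**3 + 17v**2 + 92v + 160 = (v + 4)(v**2 + 13v + 40) + (0)
The last nonzero remainder v**2 + 13v + 40 is already monic.

v**2 + 13v + 40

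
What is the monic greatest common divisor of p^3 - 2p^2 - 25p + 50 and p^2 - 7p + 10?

p^2 - 7p + 10

Apply the Euclidean algorithm:
  p^3 - 2p^2 - 25p + 50 = (p + 5)(p^2 - 7p + 10) + (0)
The last nonzero remainder p^2 - 7p + 10 is already monic.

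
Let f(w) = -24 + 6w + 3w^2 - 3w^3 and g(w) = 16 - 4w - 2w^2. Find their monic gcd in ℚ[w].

By polynomial division,
  -3w^3 + 3w^2 + 6w - 24 = ((3/2)w - 9/2)(-2w^2 - 4w + 16) + (-36w + 48)
  -2w^2 - 4w + 16 = ((1/18)w + 5/27)(-36w + 48) + (64/9)
  -36w + 48 = (-(81/16)w + 27/4)(64/9) + (0)
The last nonzero remainder is the constant 64/9, so the polynomials are coprime and gcd = 1.

1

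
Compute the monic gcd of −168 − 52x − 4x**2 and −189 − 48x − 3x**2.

7 + x

Repeated division with remainder:
  −4x**2 − 52x − 168 = (4/3)(−3x**2 − 48x − 189) + (12x + 84)
  −3x**2 − 48x − 189 = (−(1/4)x − 9/4)(12x + 84) + (0)
Last nonzero remainder: 12x + 84. Dividing through by 12 gives the monic gcd x + 7.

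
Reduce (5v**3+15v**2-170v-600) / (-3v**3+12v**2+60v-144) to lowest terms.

Repeated division with remainder:
  5v**3+15v**2-170v-600 = (-5/3)(-3v**3+12v**2+60v-144) + (35v**2-70v-840)
  -3v**3+12v**2+60v-144 = (-(3/35)v+6/35)(35v**2-70v-840) + (0)
Last nonzero remainder: 35v**2-70v-840. Dividing through by 35 gives the monic gcd v**2-2v-24.
Cancel v**2-2v-24 from numerator and denominator to get the reduced form.

(-5v-25)/(3v-6)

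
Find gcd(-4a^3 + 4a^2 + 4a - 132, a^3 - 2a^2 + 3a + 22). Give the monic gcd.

Apply the Euclidean algorithm:
  -4a^3 + 4a^2 + 4a - 132 = (-4)(a^3 - 2a^2 + 3a + 22) + (-4a^2 + 16a - 44)
  a^3 - 2a^2 + 3a + 22 = (-(1/4)a - 1/2)(-4a^2 + 16a - 44) + (0)
Last nonzero remainder: -4a^2 + 16a - 44. Dividing through by -4 gives the monic gcd a^2 - 4a + 11.

a^2 - 4a + 11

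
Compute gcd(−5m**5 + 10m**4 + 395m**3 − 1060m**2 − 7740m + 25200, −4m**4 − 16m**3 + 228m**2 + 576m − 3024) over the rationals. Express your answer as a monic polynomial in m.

Apply the Euclidean algorithm:
  −5m**5 + 10m**4 + 395m**3 − 1060m**2 − 7740m + 25200 = ((5/4)m − 15/2)(−4m**4 − 16m**3 + 228m**2 + 576m − 3024) + (−10m**3 − 70m**2 + 360m + 2520)
  −4m**4 − 16m**3 + 228m**2 + 576m − 3024 = ((2/5)m − 6/5)(−10m**3 − 70m**2 + 360m + 2520) + (0)
Last nonzero remainder: −10m**3 − 70m**2 + 360m + 2520. Dividing through by −10 gives the monic gcd m**3 + 7m**2 − 36m − 252.

m**3 + 7m**2 − 36m − 252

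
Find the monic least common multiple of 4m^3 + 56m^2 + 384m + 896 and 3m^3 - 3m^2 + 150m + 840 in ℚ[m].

m^5 + 9m^4 + 96m^3 + 724m^2 + 5600m + 15680

Repeated division with remainder:
  4m^3 + 56m^2 + 384m + 896 = (4/3)(3m^3 - 3m^2 + 150m + 840) + (60m^2 + 184m - 224)
  3m^3 - 3m^2 + 150m + 840 = ((1/20)m - 61/300)(60m^2 + 184m - 224) + ((14896/75)m + 59584/75)
  60m^2 + 184m - 224 = ((1125/3724)m - 75/266)((14896/75)m + 59584/75) + (0)
Last nonzero remainder: (14896/75)m + 59584/75. Dividing through by 14896/75 gives the monic gcd m + 4.
Then lcm(f, g) = f·g / gcd(f, g); expanding and making the result monic gives the answer.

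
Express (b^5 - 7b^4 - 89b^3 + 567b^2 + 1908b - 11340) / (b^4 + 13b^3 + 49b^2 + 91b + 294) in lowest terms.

Apply the Euclidean algorithm:
  b^5 - 7b^4 - 89b^3 + 567b^2 + 1908b - 11340 = (b - 20)(b^4 + 13b^3 + 49b^2 + 91b + 294) + (122b^3 + 1456b^2 + 3434b - 5460)
  b^4 + 13b^3 + 49b^2 + 91b + 294 = ((1/122)b + 65/7442)(122b^3 + 1456b^2 + 3434b - 5460) + ((30272/3721)b^2 + (393536/3721)b + 1271424/3721)
  122b^3 + 1456b^2 + 3434b - 5460 = ((226981/15136)b - 241865/15136)((30272/3721)b^2 + (393536/3721)b + 1271424/3721) + (0)
Last nonzero remainder: (30272/3721)b^2 + (393536/3721)b + 1271424/3721. Dividing through by 30272/3721 gives the monic gcd b^2 + 13b + 42.
Cancel b^2 + 13b + 42 from numerator and denominator to get the reduced form.

(b^3 - 20b^2 + 129b - 270)/(b^2 + 7)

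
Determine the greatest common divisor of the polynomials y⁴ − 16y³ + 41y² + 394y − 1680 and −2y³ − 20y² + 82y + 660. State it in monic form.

y² − y − 30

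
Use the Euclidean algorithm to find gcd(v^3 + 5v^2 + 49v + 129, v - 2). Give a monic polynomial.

Apply the Euclidean algorithm:
  v^3 + 5v^2 + 49v + 129 = (v^2 + 7v + 63)(v - 2) + (255)
  v - 2 = ((1/255)v - 2/255)(255) + (0)
The last nonzero remainder is the constant 255, so the polynomials are coprime and gcd = 1.

1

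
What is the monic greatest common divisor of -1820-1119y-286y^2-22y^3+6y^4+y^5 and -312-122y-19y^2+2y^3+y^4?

Repeated division with remainder:
  y^5+6y^4-22y^3-286y^2-1119y-1820 = (y+4)(y^4+2y^3-19y^2-122y-312) + (-11y^3-88y^2-319y-572)
  y^4+2y^3-19y^2-122y-312 = (-(1/11)y+6/11)(-11y^3-88y^2-319y-572) + (0)
Last nonzero remainder: -11y^3-88y^2-319y-572. Dividing through by -11 gives the monic gcd y^3+8y^2+29y+52.

52+29y+8y^2+y^3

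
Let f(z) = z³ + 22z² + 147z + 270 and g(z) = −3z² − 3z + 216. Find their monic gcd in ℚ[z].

z + 9

Repeated division with remainder:
  z³ + 22z² + 147z + 270 = (−(1/3)z − 7)(−3z² − 3z + 216) + (198z + 1782)
  −3z² − 3z + 216 = (−(1/66)z + 4/33)(198z + 1782) + (0)
Last nonzero remainder: 198z + 1782. Dividing through by 198 gives the monic gcd z + 9.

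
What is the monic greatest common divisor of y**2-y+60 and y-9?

Apply the Euclidean algorithm:
  y**2-y+60 = (y+8)(y-9) + (132)
  y-9 = ((1/132)y-3/44)(132) + (0)
The last nonzero remainder is the constant 132, so the polynomials are coprime and gcd = 1.

1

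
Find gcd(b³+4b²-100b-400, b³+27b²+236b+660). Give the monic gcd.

b+10

Apply the Euclidean algorithm:
  b³+4b²-100b-400 = (b³+27b²+236b+660) + (-23b²-336b-1060)
  b³+27b²+236b+660 = (-(1/23)b-285/529)(-23b²-336b-1060) + ((4704/529)b+47040/529)
  -23b²-336b-1060 = (-(12167/4704)b-28037/2352)((4704/529)b+47040/529) + (0)
Last nonzero remainder: (4704/529)b+47040/529. Dividing through by 4704/529 gives the monic gcd b+10.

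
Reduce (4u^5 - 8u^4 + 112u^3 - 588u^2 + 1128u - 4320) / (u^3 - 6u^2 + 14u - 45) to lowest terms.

(4u^3 - 4u^2 + 72u - 480)/(u - 5)

Euclidean algorithm in ℚ[u]:
  4u^5 - 8u^4 + 112u^3 - 588u^2 + 1128u - 4320 = (4u^2 + 16u + 152)(u^3 - 6u^2 + 14u - 45) + (280u^2 - 280u + 2520)
  u^3 - 6u^2 + 14u - 45 = ((1/280)u - 1/56)(280u^2 - 280u + 2520) + (0)
Last nonzero remainder: 280u^2 - 280u + 2520. Dividing through by 280 gives the monic gcd u^2 - u + 9.
Cancel u^2 - u + 9 from numerator and denominator to get the reduced form.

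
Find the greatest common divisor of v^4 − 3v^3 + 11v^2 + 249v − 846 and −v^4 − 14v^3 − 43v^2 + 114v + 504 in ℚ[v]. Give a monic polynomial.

v^2 + 3v − 18

Apply the Euclidean algorithm:
  v^4 − 3v^3 + 11v^2 + 249v − 846 = (−1)(−v^4 − 14v^3 − 43v^2 + 114v + 504) + (−17v^3 − 32v^2 + 363v − 342)
  −v^4 − 14v^3 − 43v^2 + 114v + 504 = ((1/17)v + 206/289)(−17v^3 − 32v^2 + 363v − 342) + (−(12006/289)v^2 − (36018/289)v + 216108/289)
  −17v^3 − 32v^2 + 363v − 342 = ((4913/12006)v − 5491/12006)(−(12006/289)v^2 − (36018/289)v + 216108/289) + (0)
Last nonzero remainder: −(12006/289)v^2 − (36018/289)v + 216108/289. Dividing through by −12006/289 gives the monic gcd v^2 + 3v − 18.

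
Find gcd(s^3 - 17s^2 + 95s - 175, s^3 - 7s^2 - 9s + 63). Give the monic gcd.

s - 7

Repeated division with remainder:
  s^3 - 17s^2 + 95s - 175 = (s^3 - 7s^2 - 9s + 63) + (-10s^2 + 104s - 238)
  s^3 - 7s^2 - 9s + 63 = (-(1/10)s - 17/50)(-10s^2 + 104s - 238) + ((64/25)s - 448/25)
  -10s^2 + 104s - 238 = (-(125/32)s + 425/32)((64/25)s - 448/25) + (0)
Last nonzero remainder: (64/25)s - 448/25. Dividing through by 64/25 gives the monic gcd s - 7.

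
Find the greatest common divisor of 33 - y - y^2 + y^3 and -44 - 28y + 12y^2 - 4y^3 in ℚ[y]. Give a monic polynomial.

11 - 4y + y^2

By polynomial division,
  y^3 - y^2 - y + 33 = (-1/4)(-4y^3 + 12y^2 - 28y - 44) + (2y^2 - 8y + 22)
  -4y^3 + 12y^2 - 28y - 44 = (-2y - 2)(2y^2 - 8y + 22) + (0)
Last nonzero remainder: 2y^2 - 8y + 22. Dividing through by 2 gives the monic gcd y^2 - 4y + 11.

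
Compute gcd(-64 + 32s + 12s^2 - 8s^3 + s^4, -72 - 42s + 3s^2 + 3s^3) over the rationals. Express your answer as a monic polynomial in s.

-8 - 2s + s^2

Euclidean algorithm in ℚ[s]:
  s^4 - 8s^3 + 12s^2 + 32s - 64 = ((1/3)s - 3)(3s^3 + 3s^2 - 42s - 72) + (35s^2 - 70s - 280)
  3s^3 + 3s^2 - 42s - 72 = ((3/35)s + 9/35)(35s^2 - 70s - 280) + (0)
Last nonzero remainder: 35s^2 - 70s - 280. Dividing through by 35 gives the monic gcd s^2 - 2s - 8.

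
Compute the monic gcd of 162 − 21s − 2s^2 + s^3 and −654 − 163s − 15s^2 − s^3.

6 + s

Repeated division with remainder:
  s^3 − 2s^2 − 21s + 162 = (−1)(−s^3 − 15s^2 − 163s − 654) + (−17s^2 − 184s − 492)
  −s^3 − 15s^2 − 163s − 654 = ((1/17)s + 71/289)(−17s^2 − 184s − 492) + (−(25679/289)s − 154074/289)
  −17s^2 − 184s − 492 = ((4913/25679)s + 23698/25679)(−(25679/289)s − 154074/289) + (0)
Last nonzero remainder: −(25679/289)s − 154074/289. Dividing through by −25679/289 gives the monic gcd s + 6.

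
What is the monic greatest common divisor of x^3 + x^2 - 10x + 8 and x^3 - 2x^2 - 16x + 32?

x^2 + 2x - 8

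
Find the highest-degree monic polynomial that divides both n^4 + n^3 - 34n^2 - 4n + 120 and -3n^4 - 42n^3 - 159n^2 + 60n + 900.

By polynomial division,
  n^4 + n^3 - 34n^2 - 4n + 120 = (-1/3)(-3n^4 - 42n^3 - 159n^2 + 60n + 900) + (-13n^3 - 87n^2 + 16n + 420)
  -3n^4 - 42n^3 - 159n^2 + 60n + 900 = ((3/13)n + 285/169)(-13n^3 - 87n^2 + 16n + 420) + (-(2700/169)n^2 - (10800/169)n + 32400/169)
  -13n^3 - 87n^2 + 16n + 420 = ((2197/2700)n + 1183/540)(-(2700/169)n^2 - (10800/169)n + 32400/169) + (0)
Last nonzero remainder: -(2700/169)n^2 - (10800/169)n + 32400/169. Dividing through by -2700/169 gives the monic gcd n^2 + 4n - 12.

n^2 + 4n - 12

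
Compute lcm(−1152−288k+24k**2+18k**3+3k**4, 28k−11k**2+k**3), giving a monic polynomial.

Euclidean algorithm in ℚ[k]:
  3k**4+18k**3+24k**2−288k−1152 = (3k+51)(k**3−11k**2+28k) + (501k**2−1716k−1152)
  k**3−11k**2+28k = ((1/501)k−1265/83667)(501k**2−1716k−1152) + ((121440/27889)k−485760/27889)
  501k**2−1716k−1152 = ((4657463/40480)k+83667/1265)((121440/27889)k−485760/27889) + (0)
Last nonzero remainder: (121440/27889)k−485760/27889. Dividing through by 121440/27889 gives the monic gcd k−4.
Then lcm(f, g) = f·g / gcd(f, g); expanding and making the result monic gives the answer.

2688k+288k**2−152k**3−34k**4−k**5+k**6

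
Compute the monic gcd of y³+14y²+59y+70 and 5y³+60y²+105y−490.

y+7

Apply the Euclidean algorithm:
  y³+14y²+59y+70 = (1/5)(5y³+60y²+105y−490) + (2y²+38y+168)
  5y³+60y²+105y−490 = ((5/2)y−35/2)(2y²+38y+168) + (350y+2450)
  2y²+38y+168 = ((1/175)y+12/175)(350y+2450) + (0)
Last nonzero remainder: 350y+2450. Dividing through by 350 gives the monic gcd y+7.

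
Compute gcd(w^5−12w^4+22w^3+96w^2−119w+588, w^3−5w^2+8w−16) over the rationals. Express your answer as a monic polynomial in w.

w^2−w+4

By polynomial division,
  w^5−12w^4+22w^3+96w^2−119w+588 = (w^2−7w−21)(w^3−5w^2+8w−16) + (63w^2−63w+252)
  w^3−5w^2+8w−16 = ((1/63)w−4/63)(63w^2−63w+252) + (0)
Last nonzero remainder: 63w^2−63w+252. Dividing through by 63 gives the monic gcd w^2−w+4.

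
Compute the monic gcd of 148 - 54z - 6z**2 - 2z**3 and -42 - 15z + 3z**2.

1

Apply the Euclidean algorithm:
  -2z**3 - 6z**2 - 54z + 148 = (-(2/3)z - 16/3)(3z**2 - 15z - 42) + (-162z - 76)
  3z**2 - 15z - 42 = (-(1/54)z + 443/4374)(-162z - 76) + (-75020/2187)
  -162z - 76 = ((177147/37510)z + 41553/18755)(-75020/2187) + (0)
The last nonzero remainder is the constant -75020/2187, so the polynomials are coprime and gcd = 1.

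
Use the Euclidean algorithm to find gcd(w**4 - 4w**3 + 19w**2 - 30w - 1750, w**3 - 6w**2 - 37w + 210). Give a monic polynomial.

w - 7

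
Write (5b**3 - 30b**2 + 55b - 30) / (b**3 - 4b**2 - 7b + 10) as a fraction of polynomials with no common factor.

Repeated division with remainder:
  5b**3 - 30b**2 + 55b - 30 = (5)(b**3 - 4b**2 - 7b + 10) + (-10b**2 + 90b - 80)
  b**3 - 4b**2 - 7b + 10 = (-(1/10)b - 1/2)(-10b**2 + 90b - 80) + (30b - 30)
  -10b**2 + 90b - 80 = (-(1/3)b + 8/3)(30b - 30) + (0)
Last nonzero remainder: 30b - 30. Dividing through by 30 gives the monic gcd b - 1.
Cancel b - 1 from numerator and denominator to get the reduced form.

(5b**2 - 25b + 30)/(b**2 - 3b - 10)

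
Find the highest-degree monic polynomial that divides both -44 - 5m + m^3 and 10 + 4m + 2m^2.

1

By polynomial division,
  m^3 - 5m - 44 = ((1/2)m - 1)(2m^2 + 4m + 10) + (-6m - 34)
  2m^2 + 4m + 10 = (-(1/3)m + 11/9)(-6m - 34) + (464/9)
  -6m - 34 = (-(27/232)m - 153/232)(464/9) + (0)
The last nonzero remainder is the constant 464/9, so the polynomials are coprime and gcd = 1.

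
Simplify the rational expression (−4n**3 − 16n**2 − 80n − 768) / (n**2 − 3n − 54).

Apply the Euclidean algorithm:
  −4n**3 − 16n**2 − 80n − 768 = (−4n − 28)(n**2 − 3n − 54) + (−380n − 2280)
  n**2 − 3n − 54 = (−(1/380)n + 9/380)(−380n − 2280) + (0)
Last nonzero remainder: −380n − 2280. Dividing through by −380 gives the monic gcd n + 6.
Cancel n + 6 from numerator and denominator to get the reduced form.

(−4n**2 + 8n − 128)/(n − 9)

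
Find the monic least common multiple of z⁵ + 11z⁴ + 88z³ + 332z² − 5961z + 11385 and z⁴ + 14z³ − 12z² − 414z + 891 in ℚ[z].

Apply the Euclidean algorithm:
  z⁵ + 11z⁴ + 88z³ + 332z² − 5961z + 11385 = (z − 3)(z⁴ + 14z³ − 12z² − 414z + 891) + (142z³ + 710z² − 8094z + 14058)
  z⁴ + 14z³ − 12z² − 414z + 891 = ((1/142)z + 9/142)(142z³ + 710z² − 8094z + 14058) + (0)
Last nonzero remainder: 142z³ + 710z² − 8094z + 14058. Dividing through by 142 gives the monic gcd z³ + 5z² − 57z + 99.
Then lcm(f, g) = f·g / gcd(f, g); expanding and making the result monic gives the answer.

z⁶ + 20z⁵ + 187z⁴ + 1124z³ − 2973z² − 42264z + 102465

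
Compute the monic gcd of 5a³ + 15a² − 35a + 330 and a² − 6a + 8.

Repeated division with remainder:
  5a³ + 15a² − 35a + 330 = (5a + 45)(a² − 6a + 8) + (195a − 30)
  a² − 6a + 8 = ((1/195)a − 76/2535)(195a − 30) + (1200/169)
  195a − 30 = ((2197/80)a − 169/40)(1200/169) + (0)
The last nonzero remainder is the constant 1200/169, so the polynomials are coprime and gcd = 1.

1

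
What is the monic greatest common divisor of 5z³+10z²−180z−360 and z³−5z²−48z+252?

Apply the Euclidean algorithm:
  5z³+10z²−180z−360 = (5)(z³−5z²−48z+252) + (35z²+60z−1620)
  z³−5z²−48z+252 = ((1/35)z−47/245)(35z²+60z−1620) + ((480/49)z−2880/49)
  35z²+60z−1620 = ((343/96)z+441/16)((480/49)z−2880/49) + (0)
Last nonzero remainder: (480/49)z−2880/49. Dividing through by 480/49 gives the monic gcd z−6.

z−6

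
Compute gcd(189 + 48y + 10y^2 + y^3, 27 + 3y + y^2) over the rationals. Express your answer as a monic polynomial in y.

Repeated division with remainder:
  y^3 + 10y^2 + 48y + 189 = (y + 7)(y^2 + 3y + 27) + (0)
The last nonzero remainder y^2 + 3y + 27 is already monic.

27 + 3y + y^2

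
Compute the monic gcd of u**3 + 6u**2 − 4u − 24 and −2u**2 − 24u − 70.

Repeated division with remainder:
  u**3 + 6u**2 − 4u − 24 = (−(1/2)u + 3)(−2u**2 − 24u − 70) + (33u + 186)
  −2u**2 − 24u − 70 = (−(2/33)u − 140/363)(33u + 186) + (210/121)
  33u + 186 = ((1331/70)u + 3751/35)(210/121) + (0)
The last nonzero remainder is the constant 210/121, so the polynomials are coprime and gcd = 1.

1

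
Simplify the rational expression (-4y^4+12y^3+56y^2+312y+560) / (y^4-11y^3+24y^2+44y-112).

Repeated division with remainder:
  -4y^4+12y^3+56y^2+312y+560 = (-4)(y^4-11y^3+24y^2+44y-112) + (-32y^3+152y^2+488y+112)
  y^4-11y^3+24y^2+44y-112 = (-(1/32)y+25/128)(-32y^3+152y^2+488y+112) + ((153/16)y^2-(765/16)y-1071/8)
  -32y^3+152y^2+488y+112 = (-(512/153)y-128/153)((153/16)y^2-(765/16)y-1071/8) + (0)
Last nonzero remainder: (153/16)y^2-(765/16)y-1071/8. Dividing through by 153/16 gives the monic gcd y^2-5y-14.
Cancel y^2-5y-14 from numerator and denominator to get the reduced form.

(-4y^2-8y-40)/(y^2-6y+8)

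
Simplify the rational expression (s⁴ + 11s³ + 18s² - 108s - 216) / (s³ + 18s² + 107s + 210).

Repeated division with remainder:
  s⁴ + 11s³ + 18s² - 108s - 216 = (s - 7)(s³ + 18s² + 107s + 210) + (37s² + 431s + 1254)
  s³ + 18s² + 107s + 210 = ((1/37)s + 235/1369)(37s² + 431s + 1254) + (-(1200/1369)s - 7200/1369)
  37s² + 431s + 1254 = (-(50653/1200)s - 286121/1200)(-(1200/1369)s - 7200/1369) + (0)
Last nonzero remainder: -(1200/1369)s - 7200/1369. Dividing through by -1200/1369 gives the monic gcd s + 6.
Cancel s + 6 from numerator and denominator to get the reduced form.

(s³ + 5s² - 12s - 36)/(s² + 12s + 35)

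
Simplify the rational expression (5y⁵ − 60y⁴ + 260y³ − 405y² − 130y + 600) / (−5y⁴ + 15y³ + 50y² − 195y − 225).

(−y² + 6y − 8)/(y + 3)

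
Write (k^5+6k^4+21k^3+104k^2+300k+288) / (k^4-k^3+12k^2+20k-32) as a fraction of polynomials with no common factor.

Repeated division with remainder:
  k^5+6k^4+21k^3+104k^2+300k+288 = (k+7)(k^4-k^3+12k^2+20k-32) + (16k^3+192k+512)
  k^4-k^3+12k^2+20k-32 = ((1/16)k-1/16)(16k^3+192k+512) + (0)
Last nonzero remainder: 16k^3+192k+512. Dividing through by 16 gives the monic gcd k^3+12k+32.
Cancel k^3+12k+32 from numerator and denominator to get the reduced form.

(k^2+6k+9)/(k-1)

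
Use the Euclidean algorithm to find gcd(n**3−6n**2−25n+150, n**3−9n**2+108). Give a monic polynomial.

n−6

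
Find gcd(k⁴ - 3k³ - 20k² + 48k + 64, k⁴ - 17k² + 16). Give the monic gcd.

k³ + k² - 16k - 16

Apply the Euclidean algorithm:
  k⁴ - 3k³ - 20k² + 48k + 64 = (k⁴ - 17k² + 16) + (-3k³ - 3k² + 48k + 48)
  k⁴ - 17k² + 16 = (-(1/3)k + 1/3)(-3k³ - 3k² + 48k + 48) + (0)
Last nonzero remainder: -3k³ - 3k² + 48k + 48. Dividing through by -3 gives the monic gcd k³ + k² - 16k - 16.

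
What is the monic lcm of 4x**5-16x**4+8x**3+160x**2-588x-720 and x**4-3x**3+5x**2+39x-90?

Repeated division with remainder:
  4x**5-16x**4+8x**3+160x**2-588x-720 = (4x-4)(x**4-3x**3+5x**2+39x-90) + (-24x**3+24x**2-72x-1080)
  x**4-3x**3+5x**2+39x-90 = (-(1/24)x+1/12)(-24x**3+24x**2-72x-1080) + (0)
Last nonzero remainder: -24x**3+24x**2-72x-1080. Dividing through by -24 gives the monic gcd x**3-x**2+3x+45.
Then lcm(f, g) = f·g / gcd(f, g); expanding and making the result monic gives the answer.

x**6-6x**5+10x**4+36x**3-227x**2+114x+360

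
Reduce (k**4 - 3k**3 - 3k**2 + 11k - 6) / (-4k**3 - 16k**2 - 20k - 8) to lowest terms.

(-k**3 + 5k**2 - 7k + 3)/(4k**2 + 8k + 4)

Repeated division with remainder:
  k**4 - 3k**3 - 3k**2 + 11k - 6 = (-(1/4)k + 7/4)(-4k**3 - 16k**2 - 20k - 8) + (20k**2 + 44k + 8)
  -4k**3 - 16k**2 - 20k - 8 = (-(1/5)k - 9/25)(20k**2 + 44k + 8) + (-(64/25)k - 128/25)
  20k**2 + 44k + 8 = (-(125/16)k - 25/16)(-(64/25)k - 128/25) + (0)
Last nonzero remainder: -(64/25)k - 128/25. Dividing through by -64/25 gives the monic gcd k + 2.
Cancel k + 2 from numerator and denominator to get the reduced form.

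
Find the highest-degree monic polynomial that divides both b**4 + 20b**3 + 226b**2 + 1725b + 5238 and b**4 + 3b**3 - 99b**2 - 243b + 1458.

b**2 + 15b + 54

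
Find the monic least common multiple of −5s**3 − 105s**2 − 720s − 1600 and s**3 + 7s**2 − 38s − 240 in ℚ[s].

s**4 + 15s**3 + 18s**2 − 544s − 1920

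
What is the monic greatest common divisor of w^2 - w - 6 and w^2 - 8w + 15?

By polynomial division,
  w^2 - w - 6 = (w^2 - 8w + 15) + (7w - 21)
  w^2 - 8w + 15 = ((1/7)w - 5/7)(7w - 21) + (0)
Last nonzero remainder: 7w - 21. Dividing through by 7 gives the monic gcd w - 3.

w - 3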